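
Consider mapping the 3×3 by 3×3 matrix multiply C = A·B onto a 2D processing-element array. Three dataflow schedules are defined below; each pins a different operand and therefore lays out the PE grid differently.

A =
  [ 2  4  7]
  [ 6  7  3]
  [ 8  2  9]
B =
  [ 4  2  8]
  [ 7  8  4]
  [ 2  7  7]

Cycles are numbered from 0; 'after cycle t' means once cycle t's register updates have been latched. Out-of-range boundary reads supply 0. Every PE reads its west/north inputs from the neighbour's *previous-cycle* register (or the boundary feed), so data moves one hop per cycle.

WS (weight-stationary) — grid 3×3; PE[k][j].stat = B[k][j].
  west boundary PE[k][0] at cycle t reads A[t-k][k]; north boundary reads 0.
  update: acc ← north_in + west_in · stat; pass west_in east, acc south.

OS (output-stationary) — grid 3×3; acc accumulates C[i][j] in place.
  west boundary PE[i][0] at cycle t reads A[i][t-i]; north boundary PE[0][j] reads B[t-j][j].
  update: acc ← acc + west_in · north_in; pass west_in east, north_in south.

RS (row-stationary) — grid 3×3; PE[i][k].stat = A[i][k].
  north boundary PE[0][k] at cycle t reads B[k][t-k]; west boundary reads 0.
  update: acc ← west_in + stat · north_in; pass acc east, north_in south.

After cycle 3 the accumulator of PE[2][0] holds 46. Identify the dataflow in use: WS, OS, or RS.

WS (3×3 grid), PE[2][0]:
  @0  [2,0]  acc 0  |  →0  ↓0
  @1  [2,0]  acc 0  |  →0  ↓0
  @2  [2,0]  acc 50  |  →7  ↓50
  @3  [2,0]  acc 79  |  →3  ↓79
OS (3×3 grid), PE[2][0]:
  @0  [2,0]  acc 0  |  →0  ↓0
  @1  [2,0]  acc 0  |  →0  ↓0
  @2  [2,0]  acc 32  |  →8  ↓4
  @3  [2,0]  acc 46  |  →2  ↓7
RS (3×3 grid), PE[2][0]:
  @0  [2,0]  acc 0  |  →0  ↓0
  @1  [2,0]  acc 0  |  →0  ↓0
  @2  [2,0]  acc 32  |  →32  ↓4
  @3  [2,0]  acc 16  |  →16  ↓2

dataflow = OS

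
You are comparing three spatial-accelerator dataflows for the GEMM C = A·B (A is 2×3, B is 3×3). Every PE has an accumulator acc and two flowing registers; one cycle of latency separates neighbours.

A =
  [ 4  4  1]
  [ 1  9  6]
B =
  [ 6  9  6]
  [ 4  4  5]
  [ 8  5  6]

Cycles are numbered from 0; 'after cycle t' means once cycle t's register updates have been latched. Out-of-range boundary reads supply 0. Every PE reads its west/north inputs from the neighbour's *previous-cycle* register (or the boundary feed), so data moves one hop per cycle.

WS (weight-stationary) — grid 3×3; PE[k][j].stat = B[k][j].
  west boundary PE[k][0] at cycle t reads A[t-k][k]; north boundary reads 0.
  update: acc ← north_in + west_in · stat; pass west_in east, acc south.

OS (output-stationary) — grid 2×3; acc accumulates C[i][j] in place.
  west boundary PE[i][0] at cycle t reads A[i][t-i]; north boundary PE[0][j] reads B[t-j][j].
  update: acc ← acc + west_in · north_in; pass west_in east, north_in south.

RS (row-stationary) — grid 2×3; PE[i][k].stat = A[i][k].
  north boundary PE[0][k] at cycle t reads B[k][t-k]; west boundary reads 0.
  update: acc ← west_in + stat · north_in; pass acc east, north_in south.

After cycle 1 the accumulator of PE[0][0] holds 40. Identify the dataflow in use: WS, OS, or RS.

Under WS (3×3), PE[0][0]:
  after 0 — PE[0][0] acc=24, pass-E 4, pass-S 24
  after 1 — PE[0][0] acc=6, pass-E 1, pass-S 6
Under OS (2×3), PE[0][0]:
  after 0 — PE[0][0] acc=24, pass-E 4, pass-S 6
  after 1 — PE[0][0] acc=40, pass-E 4, pass-S 4
Under RS (2×3), PE[0][0]:
  after 0 — PE[0][0] acc=24, pass-E 24, pass-S 6
  after 1 — PE[0][0] acc=36, pass-E 36, pass-S 9

dataflow = OS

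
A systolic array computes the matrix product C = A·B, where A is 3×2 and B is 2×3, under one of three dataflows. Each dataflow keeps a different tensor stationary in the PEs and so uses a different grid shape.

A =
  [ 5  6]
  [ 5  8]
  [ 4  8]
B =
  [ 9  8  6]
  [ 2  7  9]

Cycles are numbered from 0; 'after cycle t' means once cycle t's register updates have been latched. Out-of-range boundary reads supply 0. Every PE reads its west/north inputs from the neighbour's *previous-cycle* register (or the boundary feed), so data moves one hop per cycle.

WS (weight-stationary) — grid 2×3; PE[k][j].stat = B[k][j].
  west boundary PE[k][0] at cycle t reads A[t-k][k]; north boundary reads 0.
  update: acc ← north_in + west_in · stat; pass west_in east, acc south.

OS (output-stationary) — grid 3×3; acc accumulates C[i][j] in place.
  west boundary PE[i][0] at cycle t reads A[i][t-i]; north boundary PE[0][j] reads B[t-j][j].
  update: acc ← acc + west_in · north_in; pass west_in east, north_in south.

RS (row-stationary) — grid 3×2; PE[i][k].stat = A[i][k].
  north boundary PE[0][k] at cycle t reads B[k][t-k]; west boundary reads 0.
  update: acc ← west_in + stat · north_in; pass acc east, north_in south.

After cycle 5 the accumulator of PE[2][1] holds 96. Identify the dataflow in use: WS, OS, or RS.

WS (2×3): PE[2][1] does not exist.
Under OS (3×3), PE[2][1]:
  cycle 0: PE[2][1] → acc 0, east 0, south 0
  cycle 1: PE[2][1] → acc 0, east 0, south 0
  cycle 2: PE[2][1] → acc 0, east 0, south 0
  cycle 3: PE[2][1] → acc 32, east 4, south 8
  cycle 4: PE[2][1] → acc 88, east 8, south 7
  cycle 5: PE[2][1] → acc 88, east 0, south 0
Under RS (3×2), PE[2][1]:
  cycle 0: PE[2][1] → acc 0, east 0, south 0
  cycle 1: PE[2][1] → acc 0, east 0, south 0
  cycle 2: PE[2][1] → acc 0, east 0, south 0
  cycle 3: PE[2][1] → acc 52, east 52, south 2
  cycle 4: PE[2][1] → acc 88, east 88, south 7
  cycle 5: PE[2][1] → acc 96, east 96, south 9

dataflow = RS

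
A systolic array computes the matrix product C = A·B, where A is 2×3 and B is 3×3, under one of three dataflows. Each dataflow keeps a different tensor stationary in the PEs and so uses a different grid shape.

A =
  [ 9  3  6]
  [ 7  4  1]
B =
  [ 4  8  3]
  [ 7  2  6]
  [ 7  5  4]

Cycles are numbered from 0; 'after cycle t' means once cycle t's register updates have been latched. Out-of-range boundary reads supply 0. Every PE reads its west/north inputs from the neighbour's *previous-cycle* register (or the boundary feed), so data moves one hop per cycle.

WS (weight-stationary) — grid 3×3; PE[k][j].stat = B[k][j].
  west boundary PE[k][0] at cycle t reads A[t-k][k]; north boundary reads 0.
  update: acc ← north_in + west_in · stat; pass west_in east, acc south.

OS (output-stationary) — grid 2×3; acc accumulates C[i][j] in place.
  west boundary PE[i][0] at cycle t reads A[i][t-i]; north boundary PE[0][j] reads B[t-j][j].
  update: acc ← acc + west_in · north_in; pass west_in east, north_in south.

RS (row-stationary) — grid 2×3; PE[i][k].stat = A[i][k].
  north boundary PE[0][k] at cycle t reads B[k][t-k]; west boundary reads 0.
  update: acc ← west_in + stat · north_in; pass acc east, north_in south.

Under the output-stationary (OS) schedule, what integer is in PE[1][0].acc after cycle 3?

PE[1][0].acc = 63

OS on a 2×3 grid — tracing PE[1][0] and its feeders:
  after 0 — PE[0][0] acc=36, pass-E 9, pass-S 4
  after 0 — PE[1][0] acc=0, pass-E 0, pass-S 0
  after 1 — PE[0][0] acc=57, pass-E 3, pass-S 7
  after 1 — PE[1][0] acc=28, pass-E 7, pass-S 4
  after 2 — PE[0][0] acc=99, pass-E 6, pass-S 7
  after 2 — PE[1][0] acc=56, pass-E 4, pass-S 7
  after 3 — PE[0][0] acc=99, pass-E 0, pass-S 0
  after 3 — PE[1][0] acc=63, pass-E 1, pass-S 7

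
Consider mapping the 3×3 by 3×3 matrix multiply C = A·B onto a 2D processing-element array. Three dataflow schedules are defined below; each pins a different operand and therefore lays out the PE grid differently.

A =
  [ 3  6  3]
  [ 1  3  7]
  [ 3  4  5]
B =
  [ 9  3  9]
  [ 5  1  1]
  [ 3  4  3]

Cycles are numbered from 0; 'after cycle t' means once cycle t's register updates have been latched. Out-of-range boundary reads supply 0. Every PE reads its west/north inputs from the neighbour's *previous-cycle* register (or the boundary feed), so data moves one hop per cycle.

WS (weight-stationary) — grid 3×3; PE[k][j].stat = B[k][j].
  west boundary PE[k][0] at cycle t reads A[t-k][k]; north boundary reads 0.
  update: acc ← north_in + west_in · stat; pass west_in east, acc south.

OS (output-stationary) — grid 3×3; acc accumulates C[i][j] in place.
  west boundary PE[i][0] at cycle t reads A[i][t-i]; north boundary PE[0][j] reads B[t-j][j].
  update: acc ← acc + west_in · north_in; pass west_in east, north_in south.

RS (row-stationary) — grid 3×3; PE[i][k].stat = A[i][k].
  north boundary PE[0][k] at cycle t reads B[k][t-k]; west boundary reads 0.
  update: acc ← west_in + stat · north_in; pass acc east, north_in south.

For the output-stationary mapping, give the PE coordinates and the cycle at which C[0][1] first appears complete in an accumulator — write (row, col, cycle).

OS: C[0][1] accumulates in PE[0][1]:
  [0] (0,1) acc=0 (h:0 v:0)
  [1] (0,1) acc=9 (h:3 v:3)
  [2] (0,1) acc=15 (h:6 v:1)
  [3] (0,1) acc=27 (h:3 v:4)

(row, col, cycle) = (0, 1, 3)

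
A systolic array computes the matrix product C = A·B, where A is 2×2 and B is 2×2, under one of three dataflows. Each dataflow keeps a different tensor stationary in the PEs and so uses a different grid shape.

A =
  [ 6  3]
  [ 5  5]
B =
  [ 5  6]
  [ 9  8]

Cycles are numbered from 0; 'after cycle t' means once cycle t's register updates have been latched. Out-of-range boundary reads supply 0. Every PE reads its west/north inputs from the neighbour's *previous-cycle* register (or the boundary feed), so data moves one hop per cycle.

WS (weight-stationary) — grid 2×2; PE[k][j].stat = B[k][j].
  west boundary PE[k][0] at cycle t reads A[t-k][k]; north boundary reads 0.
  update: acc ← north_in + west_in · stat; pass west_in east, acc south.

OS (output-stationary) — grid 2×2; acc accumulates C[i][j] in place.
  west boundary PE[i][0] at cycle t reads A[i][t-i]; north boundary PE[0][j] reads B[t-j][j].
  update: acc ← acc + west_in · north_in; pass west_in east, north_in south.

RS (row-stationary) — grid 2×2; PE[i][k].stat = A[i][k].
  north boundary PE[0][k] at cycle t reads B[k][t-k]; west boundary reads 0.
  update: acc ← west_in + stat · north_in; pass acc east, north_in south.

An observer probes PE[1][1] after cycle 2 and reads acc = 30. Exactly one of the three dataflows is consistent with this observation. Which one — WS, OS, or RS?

dataflow = OS

WS (2×2 grid), PE[1][1]:
  after 0 — PE[1][1] acc=0, pass-E 0, pass-S 0
  after 1 — PE[1][1] acc=0, pass-E 0, pass-S 0
  after 2 — PE[1][1] acc=60, pass-E 3, pass-S 60
OS (2×2 grid), PE[1][1]:
  after 0 — PE[1][1] acc=0, pass-E 0, pass-S 0
  after 1 — PE[1][1] acc=0, pass-E 0, pass-S 0
  after 2 — PE[1][1] acc=30, pass-E 5, pass-S 6
RS (2×2 grid), PE[1][1]:
  after 0 — PE[1][1] acc=0, pass-E 0, pass-S 0
  after 1 — PE[1][1] acc=0, pass-E 0, pass-S 0
  after 2 — PE[1][1] acc=70, pass-E 70, pass-S 9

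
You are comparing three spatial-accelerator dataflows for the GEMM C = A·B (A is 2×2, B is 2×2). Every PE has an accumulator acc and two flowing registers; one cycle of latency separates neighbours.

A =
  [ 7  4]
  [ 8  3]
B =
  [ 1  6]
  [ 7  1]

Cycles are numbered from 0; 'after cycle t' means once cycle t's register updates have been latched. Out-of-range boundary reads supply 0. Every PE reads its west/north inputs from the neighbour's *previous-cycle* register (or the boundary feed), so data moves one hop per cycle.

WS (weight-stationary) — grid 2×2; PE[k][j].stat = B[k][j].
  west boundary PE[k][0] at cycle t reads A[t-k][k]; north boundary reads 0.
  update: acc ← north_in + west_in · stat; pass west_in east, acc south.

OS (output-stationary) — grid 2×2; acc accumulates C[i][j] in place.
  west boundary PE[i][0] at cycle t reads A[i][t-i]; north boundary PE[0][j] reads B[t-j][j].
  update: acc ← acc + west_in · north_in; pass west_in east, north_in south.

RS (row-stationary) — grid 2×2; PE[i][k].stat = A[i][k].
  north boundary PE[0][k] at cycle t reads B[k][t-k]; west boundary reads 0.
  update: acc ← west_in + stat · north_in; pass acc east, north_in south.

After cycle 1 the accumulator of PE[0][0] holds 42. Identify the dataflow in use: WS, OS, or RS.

dataflow = RS

WS [2×2] PE[0][0] across cycles:
  after 0 — PE[0][0] acc=7, pass-E 7, pass-S 7
  after 1 — PE[0][0] acc=8, pass-E 8, pass-S 8
OS [2×2] PE[0][0] across cycles:
  after 0 — PE[0][0] acc=7, pass-E 7, pass-S 1
  after 1 — PE[0][0] acc=35, pass-E 4, pass-S 7
RS [2×2] PE[0][0] across cycles:
  after 0 — PE[0][0] acc=7, pass-E 7, pass-S 1
  after 1 — PE[0][0] acc=42, pass-E 42, pass-S 6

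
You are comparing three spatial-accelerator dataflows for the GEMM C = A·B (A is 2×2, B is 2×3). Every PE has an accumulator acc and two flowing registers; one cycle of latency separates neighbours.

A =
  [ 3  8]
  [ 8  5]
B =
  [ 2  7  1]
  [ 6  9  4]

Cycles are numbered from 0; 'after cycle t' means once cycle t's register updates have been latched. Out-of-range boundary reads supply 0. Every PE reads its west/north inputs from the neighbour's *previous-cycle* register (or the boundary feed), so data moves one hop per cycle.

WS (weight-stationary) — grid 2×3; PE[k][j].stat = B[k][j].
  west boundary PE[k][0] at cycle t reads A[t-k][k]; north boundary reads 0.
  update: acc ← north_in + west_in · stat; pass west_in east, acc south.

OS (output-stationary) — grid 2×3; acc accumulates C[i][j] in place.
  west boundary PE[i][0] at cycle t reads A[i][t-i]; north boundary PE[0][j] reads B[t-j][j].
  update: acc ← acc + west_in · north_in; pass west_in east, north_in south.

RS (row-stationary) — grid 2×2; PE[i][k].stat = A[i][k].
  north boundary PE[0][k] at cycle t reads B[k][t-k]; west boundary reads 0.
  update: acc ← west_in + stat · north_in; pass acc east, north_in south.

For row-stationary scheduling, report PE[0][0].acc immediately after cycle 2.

RS on a 2×2 grid — tracing PE[0][0] and its feeders:
  after 0 — PE[0][0] acc=6, pass-E 6, pass-S 2
  after 1 — PE[0][0] acc=21, pass-E 21, pass-S 7
  after 2 — PE[0][0] acc=3, pass-E 3, pass-S 1

PE[0][0].acc = 3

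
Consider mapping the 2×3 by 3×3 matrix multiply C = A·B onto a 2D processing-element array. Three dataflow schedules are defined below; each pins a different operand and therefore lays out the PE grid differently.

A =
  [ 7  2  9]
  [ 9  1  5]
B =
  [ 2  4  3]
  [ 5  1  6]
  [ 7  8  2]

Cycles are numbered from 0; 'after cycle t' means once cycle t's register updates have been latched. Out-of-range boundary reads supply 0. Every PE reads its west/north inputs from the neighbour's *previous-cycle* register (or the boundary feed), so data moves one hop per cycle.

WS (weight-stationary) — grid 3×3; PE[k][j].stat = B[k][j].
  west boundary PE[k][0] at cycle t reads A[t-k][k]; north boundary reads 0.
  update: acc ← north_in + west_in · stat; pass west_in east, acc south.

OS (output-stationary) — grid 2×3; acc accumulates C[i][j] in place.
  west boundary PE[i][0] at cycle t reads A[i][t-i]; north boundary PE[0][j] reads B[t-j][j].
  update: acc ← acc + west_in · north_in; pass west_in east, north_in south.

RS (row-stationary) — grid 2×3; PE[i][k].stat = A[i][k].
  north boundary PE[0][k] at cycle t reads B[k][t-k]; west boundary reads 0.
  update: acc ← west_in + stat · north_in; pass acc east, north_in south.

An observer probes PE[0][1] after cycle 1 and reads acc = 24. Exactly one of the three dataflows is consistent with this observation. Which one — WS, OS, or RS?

WS (3×3 grid), PE[0][1]:
  @0  [0,1]  acc 0  |  →0  ↓0
  @1  [0,1]  acc 28  |  →7  ↓28
OS (2×3 grid), PE[0][1]:
  @0  [0,1]  acc 0  |  →0  ↓0
  @1  [0,1]  acc 28  |  →7  ↓4
RS (2×3 grid), PE[0][1]:
  @0  [0,1]  acc 0  |  →0  ↓0
  @1  [0,1]  acc 24  |  →24  ↓5

dataflow = RS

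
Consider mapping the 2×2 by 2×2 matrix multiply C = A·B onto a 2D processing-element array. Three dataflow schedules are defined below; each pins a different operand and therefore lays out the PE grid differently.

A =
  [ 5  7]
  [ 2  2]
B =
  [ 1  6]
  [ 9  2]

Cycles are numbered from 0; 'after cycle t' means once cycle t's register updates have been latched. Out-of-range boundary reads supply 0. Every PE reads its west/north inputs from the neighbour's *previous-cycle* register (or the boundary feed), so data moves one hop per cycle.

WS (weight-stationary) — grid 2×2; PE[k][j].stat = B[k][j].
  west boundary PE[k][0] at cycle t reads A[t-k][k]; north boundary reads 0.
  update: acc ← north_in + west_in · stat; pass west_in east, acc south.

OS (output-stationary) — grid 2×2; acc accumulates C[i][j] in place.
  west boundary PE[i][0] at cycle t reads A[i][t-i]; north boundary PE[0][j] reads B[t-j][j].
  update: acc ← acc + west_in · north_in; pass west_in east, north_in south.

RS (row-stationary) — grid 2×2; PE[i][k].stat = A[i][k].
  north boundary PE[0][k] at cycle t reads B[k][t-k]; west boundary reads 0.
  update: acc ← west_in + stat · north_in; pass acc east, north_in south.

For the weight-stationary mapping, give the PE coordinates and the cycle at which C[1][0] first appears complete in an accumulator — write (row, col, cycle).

WS: C[1][0] accumulates in PE[1][0]:
  t=0 PE[1][0]: acc=0 h=0 v=0
  t=1 PE[1][0]: acc=68 h=7 v=68
  t=2 PE[1][0]: acc=20 h=2 v=20

(row, col, cycle) = (1, 0, 2)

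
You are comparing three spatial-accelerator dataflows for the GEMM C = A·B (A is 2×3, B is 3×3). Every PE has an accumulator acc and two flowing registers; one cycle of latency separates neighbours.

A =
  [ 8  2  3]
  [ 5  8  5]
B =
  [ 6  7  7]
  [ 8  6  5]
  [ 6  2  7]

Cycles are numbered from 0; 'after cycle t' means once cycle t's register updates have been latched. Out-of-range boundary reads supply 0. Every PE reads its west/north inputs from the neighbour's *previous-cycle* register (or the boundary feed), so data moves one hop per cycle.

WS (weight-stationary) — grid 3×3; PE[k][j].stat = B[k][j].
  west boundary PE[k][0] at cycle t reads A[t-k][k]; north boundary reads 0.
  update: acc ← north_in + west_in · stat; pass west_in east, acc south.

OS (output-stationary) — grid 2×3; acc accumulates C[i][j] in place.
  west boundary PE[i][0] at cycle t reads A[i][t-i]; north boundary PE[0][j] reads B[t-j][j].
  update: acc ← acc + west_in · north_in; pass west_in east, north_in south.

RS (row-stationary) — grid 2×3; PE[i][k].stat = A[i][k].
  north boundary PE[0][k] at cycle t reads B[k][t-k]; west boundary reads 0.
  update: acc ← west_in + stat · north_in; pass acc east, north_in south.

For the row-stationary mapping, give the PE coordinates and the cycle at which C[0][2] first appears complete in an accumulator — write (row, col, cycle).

Under RS, C[0][2] lands at PE[0][2]:
  @0  [0,2]  acc 0  |  →0  ↓0
  @1  [0,2]  acc 0  |  →0  ↓0
  @2  [0,2]  acc 82  |  →82  ↓6
  @3  [0,2]  acc 74  |  →74  ↓2
  @4  [0,2]  acc 87  |  →87  ↓7

(row, col, cycle) = (0, 2, 4)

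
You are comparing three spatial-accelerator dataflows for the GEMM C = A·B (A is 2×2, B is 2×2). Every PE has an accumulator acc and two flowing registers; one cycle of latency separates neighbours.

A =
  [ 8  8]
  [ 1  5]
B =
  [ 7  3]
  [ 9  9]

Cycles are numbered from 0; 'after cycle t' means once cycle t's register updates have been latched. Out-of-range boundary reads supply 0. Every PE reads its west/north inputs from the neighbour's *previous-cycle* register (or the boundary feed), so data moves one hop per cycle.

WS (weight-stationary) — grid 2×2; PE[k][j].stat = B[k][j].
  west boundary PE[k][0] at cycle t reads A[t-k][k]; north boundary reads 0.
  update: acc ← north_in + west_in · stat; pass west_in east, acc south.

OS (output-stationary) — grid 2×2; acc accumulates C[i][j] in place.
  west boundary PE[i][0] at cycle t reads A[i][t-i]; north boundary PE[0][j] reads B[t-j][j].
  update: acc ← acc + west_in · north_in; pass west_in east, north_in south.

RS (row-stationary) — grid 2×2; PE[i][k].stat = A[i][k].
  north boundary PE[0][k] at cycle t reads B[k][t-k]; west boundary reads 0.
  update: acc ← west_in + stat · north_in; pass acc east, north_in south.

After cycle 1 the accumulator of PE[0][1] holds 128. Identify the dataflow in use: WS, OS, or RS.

WS [2×2] PE[0][1] across cycles:
  cycle 0: PE[0][1] → acc 0, east 0, south 0
  cycle 1: PE[0][1] → acc 24, east 8, south 24
OS [2×2] PE[0][1] across cycles:
  cycle 0: PE[0][1] → acc 0, east 0, south 0
  cycle 1: PE[0][1] → acc 24, east 8, south 3
RS [2×2] PE[0][1] across cycles:
  cycle 0: PE[0][1] → acc 0, east 0, south 0
  cycle 1: PE[0][1] → acc 128, east 128, south 9

dataflow = RS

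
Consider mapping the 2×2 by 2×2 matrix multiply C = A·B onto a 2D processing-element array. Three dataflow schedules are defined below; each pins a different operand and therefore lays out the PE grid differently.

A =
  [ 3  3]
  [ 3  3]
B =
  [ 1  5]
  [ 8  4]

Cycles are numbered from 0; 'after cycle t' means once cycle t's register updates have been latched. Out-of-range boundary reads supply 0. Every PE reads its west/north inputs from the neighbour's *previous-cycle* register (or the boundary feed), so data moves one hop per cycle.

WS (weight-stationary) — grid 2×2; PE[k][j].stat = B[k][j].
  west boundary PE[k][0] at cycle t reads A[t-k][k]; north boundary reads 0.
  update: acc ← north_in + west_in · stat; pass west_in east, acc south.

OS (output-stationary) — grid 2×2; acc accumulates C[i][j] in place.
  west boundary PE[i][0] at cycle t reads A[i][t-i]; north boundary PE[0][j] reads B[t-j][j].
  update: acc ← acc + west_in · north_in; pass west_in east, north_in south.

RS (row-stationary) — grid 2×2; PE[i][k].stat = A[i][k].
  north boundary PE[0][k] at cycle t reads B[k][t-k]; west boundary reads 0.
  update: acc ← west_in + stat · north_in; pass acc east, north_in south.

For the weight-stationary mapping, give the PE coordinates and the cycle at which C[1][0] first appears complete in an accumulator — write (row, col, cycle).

(row, col, cycle) = (1, 0, 2)

WS: C[1][0] accumulates in PE[1][0]:
  [0] (1,0) acc=0 (h:0 v:0)
  [1] (1,0) acc=27 (h:3 v:27)
  [2] (1,0) acc=27 (h:3 v:27)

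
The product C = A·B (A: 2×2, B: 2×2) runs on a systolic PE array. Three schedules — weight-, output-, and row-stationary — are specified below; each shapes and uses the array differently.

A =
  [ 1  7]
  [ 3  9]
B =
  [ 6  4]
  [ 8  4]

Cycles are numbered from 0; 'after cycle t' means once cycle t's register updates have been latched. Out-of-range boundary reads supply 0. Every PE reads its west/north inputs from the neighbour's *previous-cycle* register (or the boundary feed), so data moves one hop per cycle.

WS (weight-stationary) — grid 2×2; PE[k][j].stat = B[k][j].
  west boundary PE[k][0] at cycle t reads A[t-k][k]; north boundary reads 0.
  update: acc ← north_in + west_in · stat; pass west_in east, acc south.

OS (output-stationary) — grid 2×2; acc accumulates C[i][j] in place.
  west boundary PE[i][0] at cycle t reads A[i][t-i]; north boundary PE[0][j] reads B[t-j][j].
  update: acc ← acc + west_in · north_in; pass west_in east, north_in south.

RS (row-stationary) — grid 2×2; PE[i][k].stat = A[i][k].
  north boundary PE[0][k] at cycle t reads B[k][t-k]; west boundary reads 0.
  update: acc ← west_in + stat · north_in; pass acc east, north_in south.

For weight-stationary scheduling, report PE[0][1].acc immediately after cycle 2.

WS 2×2: PE[0][1] cycle-by-cycle (with neighbour feeds):
  c0 r0c0: 6 / 1 / 6
  c0 r0c1: 0 / 0 / 0
  c1 r0c0: 18 / 3 / 18
  c1 r0c1: 4 / 1 / 4
  c2 r0c0: 0 / 0 / 0
  c2 r0c1: 12 / 3 / 12

PE[0][1].acc = 12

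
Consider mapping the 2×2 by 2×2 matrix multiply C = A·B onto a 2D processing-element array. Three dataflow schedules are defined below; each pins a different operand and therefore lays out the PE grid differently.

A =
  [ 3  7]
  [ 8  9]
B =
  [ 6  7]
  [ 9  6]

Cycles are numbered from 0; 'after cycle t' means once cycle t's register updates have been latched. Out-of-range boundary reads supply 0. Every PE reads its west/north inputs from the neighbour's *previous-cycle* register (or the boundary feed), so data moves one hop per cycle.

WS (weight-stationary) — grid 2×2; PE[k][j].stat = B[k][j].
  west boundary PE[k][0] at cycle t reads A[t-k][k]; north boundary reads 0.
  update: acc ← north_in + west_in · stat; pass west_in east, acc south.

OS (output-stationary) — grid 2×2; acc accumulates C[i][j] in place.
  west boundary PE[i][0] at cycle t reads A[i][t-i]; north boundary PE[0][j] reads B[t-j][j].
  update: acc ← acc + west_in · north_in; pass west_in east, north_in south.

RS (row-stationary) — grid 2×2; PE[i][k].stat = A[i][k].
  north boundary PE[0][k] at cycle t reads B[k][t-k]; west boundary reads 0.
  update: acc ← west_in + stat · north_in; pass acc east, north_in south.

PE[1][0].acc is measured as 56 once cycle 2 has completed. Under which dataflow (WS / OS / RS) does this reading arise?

dataflow = RS

— WS: 2×2; PE[1][0] trace:
  c0 r1c0: 0 / 0 / 0
  c1 r1c0: 81 / 7 / 81
  c2 r1c0: 129 / 9 / 129
— OS: 2×2; PE[1][0] trace:
  c0 r1c0: 0 / 0 / 0
  c1 r1c0: 48 / 8 / 6
  c2 r1c0: 129 / 9 / 9
— RS: 2×2; PE[1][0] trace:
  c0 r1c0: 0 / 0 / 0
  c1 r1c0: 48 / 48 / 6
  c2 r1c0: 56 / 56 / 7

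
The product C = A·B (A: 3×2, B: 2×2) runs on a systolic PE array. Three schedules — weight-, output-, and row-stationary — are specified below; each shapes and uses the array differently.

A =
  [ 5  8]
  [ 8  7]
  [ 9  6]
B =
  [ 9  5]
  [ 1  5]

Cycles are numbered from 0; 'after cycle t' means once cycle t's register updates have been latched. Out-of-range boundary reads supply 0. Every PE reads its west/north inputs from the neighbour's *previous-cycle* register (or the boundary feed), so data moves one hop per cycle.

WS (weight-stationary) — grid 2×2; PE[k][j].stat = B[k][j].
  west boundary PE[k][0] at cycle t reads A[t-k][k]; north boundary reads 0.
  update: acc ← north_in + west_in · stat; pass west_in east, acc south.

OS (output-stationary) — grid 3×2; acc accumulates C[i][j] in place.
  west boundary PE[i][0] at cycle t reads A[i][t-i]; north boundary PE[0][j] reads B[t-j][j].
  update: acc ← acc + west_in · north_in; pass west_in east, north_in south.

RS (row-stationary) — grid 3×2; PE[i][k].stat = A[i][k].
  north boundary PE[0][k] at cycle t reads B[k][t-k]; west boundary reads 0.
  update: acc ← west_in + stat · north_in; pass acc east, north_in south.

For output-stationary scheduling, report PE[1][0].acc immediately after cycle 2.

OS (3×2). Following PE[1][0] plus its west/north inputs:
  c0 r0c0: 45 / 5 / 9
  c0 r1c0: 0 / 0 / 0
  c1 r0c0: 53 / 8 / 1
  c1 r1c0: 72 / 8 / 9
  c2 r0c0: 53 / 0 / 0
  c2 r1c0: 79 / 7 / 1

PE[1][0].acc = 79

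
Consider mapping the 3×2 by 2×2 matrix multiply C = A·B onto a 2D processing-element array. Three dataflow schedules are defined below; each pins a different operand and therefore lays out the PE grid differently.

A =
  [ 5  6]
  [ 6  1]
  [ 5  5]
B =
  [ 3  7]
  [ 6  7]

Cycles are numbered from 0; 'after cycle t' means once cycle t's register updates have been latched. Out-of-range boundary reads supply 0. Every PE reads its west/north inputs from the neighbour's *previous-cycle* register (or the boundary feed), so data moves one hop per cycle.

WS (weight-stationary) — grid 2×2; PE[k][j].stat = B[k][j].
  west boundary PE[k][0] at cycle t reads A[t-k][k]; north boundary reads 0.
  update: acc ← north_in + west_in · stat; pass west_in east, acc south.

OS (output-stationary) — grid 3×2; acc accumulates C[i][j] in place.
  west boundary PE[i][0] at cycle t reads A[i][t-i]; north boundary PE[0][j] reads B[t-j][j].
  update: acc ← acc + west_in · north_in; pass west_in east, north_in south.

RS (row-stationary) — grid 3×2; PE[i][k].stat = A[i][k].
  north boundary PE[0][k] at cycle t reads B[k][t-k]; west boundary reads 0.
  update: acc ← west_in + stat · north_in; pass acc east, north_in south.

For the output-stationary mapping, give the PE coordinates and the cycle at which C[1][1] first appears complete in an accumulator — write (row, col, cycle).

OS — PE[1][1] is where C[1][1] collects:
  cycle 0: PE[1][1] → acc 0, east 0, south 0
  cycle 1: PE[1][1] → acc 0, east 0, south 0
  cycle 2: PE[1][1] → acc 42, east 6, south 7
  cycle 3: PE[1][1] → acc 49, east 1, south 7

(row, col, cycle) = (1, 1, 3)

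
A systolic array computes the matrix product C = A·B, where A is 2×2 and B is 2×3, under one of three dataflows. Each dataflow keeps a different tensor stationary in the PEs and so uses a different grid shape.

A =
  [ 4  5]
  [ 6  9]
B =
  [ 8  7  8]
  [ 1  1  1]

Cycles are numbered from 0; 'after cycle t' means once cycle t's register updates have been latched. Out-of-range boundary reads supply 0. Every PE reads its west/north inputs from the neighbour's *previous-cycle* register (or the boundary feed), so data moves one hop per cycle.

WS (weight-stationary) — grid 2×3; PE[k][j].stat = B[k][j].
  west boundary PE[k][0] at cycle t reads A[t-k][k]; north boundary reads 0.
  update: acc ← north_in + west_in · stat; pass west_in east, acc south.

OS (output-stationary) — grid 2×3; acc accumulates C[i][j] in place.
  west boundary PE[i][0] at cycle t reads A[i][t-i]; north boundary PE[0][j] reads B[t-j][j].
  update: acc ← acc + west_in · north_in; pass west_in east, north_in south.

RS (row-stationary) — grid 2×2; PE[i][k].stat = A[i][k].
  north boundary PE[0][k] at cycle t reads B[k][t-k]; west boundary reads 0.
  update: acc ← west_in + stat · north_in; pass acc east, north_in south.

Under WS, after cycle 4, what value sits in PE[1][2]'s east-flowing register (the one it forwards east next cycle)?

WS on a 2×3 grid — tracing PE[1][2] and its feeders:
  cycle 0: PE[0][2] → acc 0, east 0, south 0
  cycle 0: PE[1][1] → acc 0, east 0, south 0
  cycle 0: PE[1][2] → acc 0, east 0, south 0
  cycle 1: PE[0][2] → acc 0, east 0, south 0
  cycle 1: PE[1][1] → acc 0, east 0, south 0
  cycle 1: PE[1][2] → acc 0, east 0, south 0
  cycle 2: PE[0][2] → acc 32, east 4, south 32
  cycle 2: PE[1][1] → acc 33, east 5, south 33
  cycle 2: PE[1][2] → acc 0, east 0, south 0
  cycle 3: PE[0][2] → acc 48, east 6, south 48
  cycle 3: PE[1][1] → acc 51, east 9, south 51
  cycle 3: PE[1][2] → acc 37, east 5, south 37
  cycle 4: PE[0][2] → acc 0, east 0, south 0
  cycle 4: PE[1][1] → acc 0, east 0, south 0
  cycle 4: PE[1][2] → acc 57, east 9, south 57

register = 9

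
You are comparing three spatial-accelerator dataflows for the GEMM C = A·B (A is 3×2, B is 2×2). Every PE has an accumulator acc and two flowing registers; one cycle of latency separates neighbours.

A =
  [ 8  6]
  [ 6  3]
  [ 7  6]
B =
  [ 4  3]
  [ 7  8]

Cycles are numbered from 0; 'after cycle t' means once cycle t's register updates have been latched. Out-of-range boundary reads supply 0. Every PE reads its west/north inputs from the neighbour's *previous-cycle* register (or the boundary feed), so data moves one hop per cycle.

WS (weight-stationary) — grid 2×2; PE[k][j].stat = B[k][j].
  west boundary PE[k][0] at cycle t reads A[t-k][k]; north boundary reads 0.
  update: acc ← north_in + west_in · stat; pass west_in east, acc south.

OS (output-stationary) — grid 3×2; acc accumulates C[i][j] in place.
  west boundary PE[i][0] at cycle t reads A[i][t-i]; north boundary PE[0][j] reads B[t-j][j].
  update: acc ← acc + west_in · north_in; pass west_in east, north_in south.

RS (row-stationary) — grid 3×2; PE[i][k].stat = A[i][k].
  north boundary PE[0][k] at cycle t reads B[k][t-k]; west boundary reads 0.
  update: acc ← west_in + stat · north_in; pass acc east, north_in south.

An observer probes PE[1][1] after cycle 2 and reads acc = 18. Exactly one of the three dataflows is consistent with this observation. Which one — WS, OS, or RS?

WS [2×2] PE[1][1] across cycles:
  [0] (1,1) acc=0 (h:0 v:0)
  [1] (1,1) acc=0 (h:0 v:0)
  [2] (1,1) acc=72 (h:6 v:72)
OS [3×2] PE[1][1] across cycles:
  [0] (1,1) acc=0 (h:0 v:0)
  [1] (1,1) acc=0 (h:0 v:0)
  [2] (1,1) acc=18 (h:6 v:3)
RS [3×2] PE[1][1] across cycles:
  [0] (1,1) acc=0 (h:0 v:0)
  [1] (1,1) acc=0 (h:0 v:0)
  [2] (1,1) acc=45 (h:45 v:7)

dataflow = OS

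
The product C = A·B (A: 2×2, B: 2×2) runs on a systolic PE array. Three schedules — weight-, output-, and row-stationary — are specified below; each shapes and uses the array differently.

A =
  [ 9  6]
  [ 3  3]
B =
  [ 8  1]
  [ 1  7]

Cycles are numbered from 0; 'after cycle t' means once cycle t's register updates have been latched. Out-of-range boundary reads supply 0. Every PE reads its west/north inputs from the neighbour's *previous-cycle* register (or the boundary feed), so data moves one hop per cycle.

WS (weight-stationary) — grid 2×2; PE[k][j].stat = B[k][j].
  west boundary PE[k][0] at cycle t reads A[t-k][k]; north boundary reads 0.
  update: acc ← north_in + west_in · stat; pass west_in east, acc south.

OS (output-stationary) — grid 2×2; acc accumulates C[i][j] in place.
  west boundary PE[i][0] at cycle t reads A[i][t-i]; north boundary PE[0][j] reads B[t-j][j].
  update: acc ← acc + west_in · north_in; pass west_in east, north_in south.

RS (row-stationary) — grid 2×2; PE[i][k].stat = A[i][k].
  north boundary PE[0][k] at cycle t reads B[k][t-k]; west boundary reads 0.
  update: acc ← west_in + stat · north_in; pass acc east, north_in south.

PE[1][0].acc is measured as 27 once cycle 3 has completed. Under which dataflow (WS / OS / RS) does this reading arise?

dataflow = OS

Under WS (2×2), PE[1][0]:
  step 0 · PE1,0: acc=0; fwd→0 fwd↓0
  step 1 · PE1,0: acc=78; fwd→6 fwd↓78
  step 2 · PE1,0: acc=27; fwd→3 fwd↓27
  step 3 · PE1,0: acc=0; fwd→0 fwd↓0
Under OS (2×2), PE[1][0]:
  step 0 · PE1,0: acc=0; fwd→0 fwd↓0
  step 1 · PE1,0: acc=24; fwd→3 fwd↓8
  step 2 · PE1,0: acc=27; fwd→3 fwd↓1
  step 3 · PE1,0: acc=27; fwd→0 fwd↓0
Under RS (2×2), PE[1][0]:
  step 0 · PE1,0: acc=0; fwd→0 fwd↓0
  step 1 · PE1,0: acc=24; fwd→24 fwd↓8
  step 2 · PE1,0: acc=3; fwd→3 fwd↓1
  step 3 · PE1,0: acc=0; fwd→0 fwd↓0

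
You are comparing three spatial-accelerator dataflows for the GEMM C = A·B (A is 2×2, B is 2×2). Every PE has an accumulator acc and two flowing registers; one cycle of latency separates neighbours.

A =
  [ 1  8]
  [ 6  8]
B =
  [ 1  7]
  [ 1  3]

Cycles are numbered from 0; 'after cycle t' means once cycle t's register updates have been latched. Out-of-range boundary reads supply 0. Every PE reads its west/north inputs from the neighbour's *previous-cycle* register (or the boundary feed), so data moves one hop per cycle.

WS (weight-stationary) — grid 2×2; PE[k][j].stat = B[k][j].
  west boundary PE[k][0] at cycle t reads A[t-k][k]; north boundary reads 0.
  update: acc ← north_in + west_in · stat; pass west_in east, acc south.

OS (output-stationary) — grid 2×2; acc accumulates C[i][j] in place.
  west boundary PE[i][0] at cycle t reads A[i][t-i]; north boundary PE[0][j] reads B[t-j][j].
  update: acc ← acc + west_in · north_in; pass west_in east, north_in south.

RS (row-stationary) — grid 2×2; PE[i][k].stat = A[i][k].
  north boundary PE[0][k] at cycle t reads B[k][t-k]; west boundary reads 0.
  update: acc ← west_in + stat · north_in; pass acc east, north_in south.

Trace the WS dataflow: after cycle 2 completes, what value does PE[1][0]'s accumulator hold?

Tracing WS — 2×2 array, target PE[1][0]:
  [0] (0,0) acc=1 (h:1 v:1)
  [0] (1,0) acc=0 (h:0 v:0)
  [1] (0,0) acc=6 (h:6 v:6)
  [1] (1,0) acc=9 (h:8 v:9)
  [2] (0,0) acc=0 (h:0 v:0)
  [2] (1,0) acc=14 (h:8 v:14)

PE[1][0].acc = 14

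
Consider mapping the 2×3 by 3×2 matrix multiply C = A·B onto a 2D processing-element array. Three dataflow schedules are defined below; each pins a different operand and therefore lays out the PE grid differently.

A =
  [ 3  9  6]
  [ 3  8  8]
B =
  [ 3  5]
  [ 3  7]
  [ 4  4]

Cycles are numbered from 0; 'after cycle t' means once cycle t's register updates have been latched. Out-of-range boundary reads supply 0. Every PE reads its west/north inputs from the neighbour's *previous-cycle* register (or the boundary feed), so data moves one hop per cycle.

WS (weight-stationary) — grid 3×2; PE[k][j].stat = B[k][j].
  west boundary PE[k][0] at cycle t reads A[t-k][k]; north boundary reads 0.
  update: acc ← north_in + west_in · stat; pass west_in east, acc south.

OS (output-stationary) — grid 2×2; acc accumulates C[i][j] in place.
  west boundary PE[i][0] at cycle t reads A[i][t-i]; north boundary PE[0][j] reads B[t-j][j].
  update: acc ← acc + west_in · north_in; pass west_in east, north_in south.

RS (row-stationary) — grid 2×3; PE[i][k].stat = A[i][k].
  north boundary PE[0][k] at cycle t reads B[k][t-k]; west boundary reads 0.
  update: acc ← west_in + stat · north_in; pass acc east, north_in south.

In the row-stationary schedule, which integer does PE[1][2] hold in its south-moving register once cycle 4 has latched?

RS (2×3). Following PE[1][2] plus its west/north inputs:
  after 0 — PE[0][2] acc=0, pass-E 0, pass-S 0
  after 0 — PE[1][1] acc=0, pass-E 0, pass-S 0
  after 0 — PE[1][2] acc=0, pass-E 0, pass-S 0
  after 1 — PE[0][2] acc=0, pass-E 0, pass-S 0
  after 1 — PE[1][1] acc=0, pass-E 0, pass-S 0
  after 1 — PE[1][2] acc=0, pass-E 0, pass-S 0
  after 2 — PE[0][2] acc=60, pass-E 60, pass-S 4
  after 2 — PE[1][1] acc=33, pass-E 33, pass-S 3
  after 2 — PE[1][2] acc=0, pass-E 0, pass-S 0
  after 3 — PE[0][2] acc=102, pass-E 102, pass-S 4
  after 3 — PE[1][1] acc=71, pass-E 71, pass-S 7
  after 3 — PE[1][2] acc=65, pass-E 65, pass-S 4
  after 4 — PE[0][2] acc=0, pass-E 0, pass-S 0
  after 4 — PE[1][1] acc=0, pass-E 0, pass-S 0
  after 4 — PE[1][2] acc=103, pass-E 103, pass-S 4

register = 4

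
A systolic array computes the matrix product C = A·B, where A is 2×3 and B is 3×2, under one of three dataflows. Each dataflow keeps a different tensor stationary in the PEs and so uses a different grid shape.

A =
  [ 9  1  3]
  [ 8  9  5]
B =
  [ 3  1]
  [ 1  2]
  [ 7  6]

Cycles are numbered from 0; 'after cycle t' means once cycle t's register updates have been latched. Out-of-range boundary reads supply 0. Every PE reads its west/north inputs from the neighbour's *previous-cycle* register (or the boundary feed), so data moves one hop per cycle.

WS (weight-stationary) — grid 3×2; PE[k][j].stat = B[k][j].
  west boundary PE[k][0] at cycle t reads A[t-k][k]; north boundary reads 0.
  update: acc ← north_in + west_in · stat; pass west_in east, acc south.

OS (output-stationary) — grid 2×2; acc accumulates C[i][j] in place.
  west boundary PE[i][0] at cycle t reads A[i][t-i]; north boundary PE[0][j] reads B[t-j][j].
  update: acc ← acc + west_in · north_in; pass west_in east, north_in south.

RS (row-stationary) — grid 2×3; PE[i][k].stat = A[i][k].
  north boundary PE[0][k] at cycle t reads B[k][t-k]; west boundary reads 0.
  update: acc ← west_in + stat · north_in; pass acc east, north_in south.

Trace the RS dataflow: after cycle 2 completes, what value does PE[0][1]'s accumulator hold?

PE[0][1].acc = 11

RS 2×3: PE[0][1] cycle-by-cycle (with neighbour feeds):
  cycle 0: PE[0][0] → acc 27, east 27, south 3
  cycle 0: PE[0][1] → acc 0, east 0, south 0
  cycle 1: PE[0][0] → acc 9, east 9, south 1
  cycle 1: PE[0][1] → acc 28, east 28, south 1
  cycle 2: PE[0][0] → acc 0, east 0, south 0
  cycle 2: PE[0][1] → acc 11, east 11, south 2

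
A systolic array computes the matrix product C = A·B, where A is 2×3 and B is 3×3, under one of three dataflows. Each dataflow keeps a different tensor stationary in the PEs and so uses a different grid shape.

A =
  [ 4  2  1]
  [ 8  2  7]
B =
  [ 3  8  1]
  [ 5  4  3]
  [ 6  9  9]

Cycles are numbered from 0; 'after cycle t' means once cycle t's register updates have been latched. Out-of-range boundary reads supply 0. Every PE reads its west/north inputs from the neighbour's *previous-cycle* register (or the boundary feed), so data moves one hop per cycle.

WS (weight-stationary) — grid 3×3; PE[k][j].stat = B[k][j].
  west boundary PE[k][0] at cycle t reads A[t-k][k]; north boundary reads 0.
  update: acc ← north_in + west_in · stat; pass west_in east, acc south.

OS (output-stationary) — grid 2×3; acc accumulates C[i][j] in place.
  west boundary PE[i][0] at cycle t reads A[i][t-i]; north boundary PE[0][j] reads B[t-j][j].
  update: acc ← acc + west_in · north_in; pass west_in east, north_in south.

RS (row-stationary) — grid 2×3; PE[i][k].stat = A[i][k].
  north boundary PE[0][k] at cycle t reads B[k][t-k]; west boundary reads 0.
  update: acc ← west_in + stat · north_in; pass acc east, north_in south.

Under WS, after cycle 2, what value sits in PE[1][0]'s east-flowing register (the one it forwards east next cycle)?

register = 2

Tracing WS — 3×3 array, target PE[1][0]:
  [0] (0,0) acc=12 (h:4 v:12)
  [0] (1,0) acc=0 (h:0 v:0)
  [1] (0,0) acc=24 (h:8 v:24)
  [1] (1,0) acc=22 (h:2 v:22)
  [2] (0,0) acc=0 (h:0 v:0)
  [2] (1,0) acc=34 (h:2 v:34)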